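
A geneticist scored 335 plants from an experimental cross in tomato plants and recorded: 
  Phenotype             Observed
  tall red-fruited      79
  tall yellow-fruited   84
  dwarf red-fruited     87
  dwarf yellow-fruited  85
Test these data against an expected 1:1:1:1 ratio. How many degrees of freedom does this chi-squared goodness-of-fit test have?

3

A goodness-of-fit test with 4 phenotype classes has df = 4 − 1 = 3.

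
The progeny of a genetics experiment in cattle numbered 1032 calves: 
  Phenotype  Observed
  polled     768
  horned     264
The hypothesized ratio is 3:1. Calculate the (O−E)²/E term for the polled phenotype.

0.047

The 3:1 ratio has 4 parts, so with N = 1032 the expected counts are:
  polled: 1032 × 3/4 = 774
  horned: 1032 × 1/4 = 258
Contribution of polled: (768 − 774)² / 774 = 0.0465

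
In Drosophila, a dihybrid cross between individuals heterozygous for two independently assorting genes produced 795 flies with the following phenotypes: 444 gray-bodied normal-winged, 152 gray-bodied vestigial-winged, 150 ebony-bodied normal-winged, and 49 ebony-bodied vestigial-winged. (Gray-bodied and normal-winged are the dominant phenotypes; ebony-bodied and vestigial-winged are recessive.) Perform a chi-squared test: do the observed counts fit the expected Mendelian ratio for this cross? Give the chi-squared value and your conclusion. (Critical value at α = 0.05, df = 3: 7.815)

0.096; consistent

A dihybrid F₂ with independent assortment and complete dominance at both loci gives a 9:3:3:1 phenotypic ratio.
Total ratio parts = 16. Expected numbers out of 795:
  gray-bodied normal-winged: 795 × 9/16 = 447.1875
  gray-bodied vestigial-winged: 795 × 3/16 = 149.0625
  ebony-bodied normal-winged: 795 × 3/16 = 149.0625
  ebony-bodied vestigial-winged: 795 × 1/16 = 49.6875
χ² = Σ (O − E)² / E
  gray-bodied normal-winged: (444 − 447.1875)² / 447.1875 = 0.0227
  gray-bodied vestigial-winged: (152 − 149.0625)² / 149.0625 = 0.0579
  ebony-bodied normal-winged: (150 − 149.0625)² / 149.0625 = 0.0059
  ebony-bodied vestigial-winged: (49 − 49.6875)² / 49.6875 = 0.0095
χ² = 0.0227 + 0.0579 + 0.0059 + 0.0095 = 0.096
Degrees of freedom = 4 − 1 = 3; critical value at α = 0.05 is 7.815.
Since 0.096 < 7.815, we fail to reject the null hypothesis — the data are consistent with the 9:3:3:1 ratio.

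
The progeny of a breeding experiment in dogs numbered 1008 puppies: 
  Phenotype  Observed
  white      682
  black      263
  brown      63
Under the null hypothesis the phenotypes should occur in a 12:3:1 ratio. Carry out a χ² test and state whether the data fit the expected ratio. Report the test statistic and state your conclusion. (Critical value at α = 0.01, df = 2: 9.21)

36.217; not consistent

Total ratio parts = 16. Expected numbers out of 1008:
  white: 1008 × 12/16 = 756
  black: 1008 × 3/16 = 189
  brown: 1008 × 1/16 = 63
χ² = Σ (O − E)² / E
  white: (682 − 756)² / 756 = 7.2434
  black: (263 − 189)² / 189 = 28.9735
  brown: (63 − 63)² / 63 = 0.0000
χ² = 7.2434 + 28.9735 + 0.0000 = 36.2169 ≈ 36.217
Degrees of freedom = 3 − 1 = 2; critical value at α = 0.01 is 9.21.
Since 36.217 > 9.21, we reject the null hypothesis — the data do not fit the 12:3:1 ratio.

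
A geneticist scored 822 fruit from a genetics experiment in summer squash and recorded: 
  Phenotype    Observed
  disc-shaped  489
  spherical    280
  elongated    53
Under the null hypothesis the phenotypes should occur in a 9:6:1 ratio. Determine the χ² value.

4.174

Under the 9:6:1 hypothesis (Σ ratio = 16, N = 822):
  disc-shaped: 822 × 9/16 = 462.375
  spherical: 822 × 6/16 = 308.25
  elongated: 822 × 1/16 = 51.375
χ² = Σ (O − E)² / E
  disc-shaped: (489 − 462.375)² / 462.375 = 1.5332
  spherical: (280 − 308.25)² / 308.25 = 2.5890
  elongated: (53 − 51.375)² / 51.375 = 0.0514
χ² = 1.5332 + 2.5890 + 0.0514 = 4.1736 ≈ 4.174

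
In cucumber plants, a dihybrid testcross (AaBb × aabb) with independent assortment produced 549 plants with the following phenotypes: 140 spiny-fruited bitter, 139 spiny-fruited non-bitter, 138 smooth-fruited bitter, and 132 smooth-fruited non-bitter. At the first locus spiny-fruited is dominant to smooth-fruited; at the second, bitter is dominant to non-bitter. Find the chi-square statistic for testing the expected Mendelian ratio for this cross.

A dihybrid testcross with independent assortment gives a 1:1:1:1 ratio.
Expected counts for N = 549 under a 1:1:1:1 ratio (total parts = 4):
  spiny-fruited bitter: 549 × 1/4 = 137.25
  spiny-fruited non-bitter: 549 × 1/4 = 137.25
  smooth-fruited bitter: 549 × 1/4 = 137.25
  smooth-fruited non-bitter: 549 × 1/4 = 137.25
χ² = Σ (O − E)² / E
  spiny-fruited bitter: (140 − 137.25)² / 137.25 = 0.0551
  spiny-fruited non-bitter: (139 − 137.25)² / 137.25 = 0.0223
  smooth-fruited bitter: (138 − 137.25)² / 137.25 = 0.0041
  smooth-fruited non-bitter: (132 − 137.25)² / 137.25 = 0.2008
χ² = 0.0551 + 0.0223 + 0.0041 + 0.2008 = 0.2823 ≈ 0.282

0.282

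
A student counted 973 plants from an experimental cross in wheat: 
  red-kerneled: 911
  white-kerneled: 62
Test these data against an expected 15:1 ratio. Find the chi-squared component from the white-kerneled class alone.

Total ratio parts = 16. Expected numbers out of 973:
  red-kerneled: 973 × 15/16 = 912.1875
  white-kerneled: 973 × 1/16 = 60.8125
Contribution of white-kerneled: (62 − 60.8125)² / 60.8125 = 0.0232

0.023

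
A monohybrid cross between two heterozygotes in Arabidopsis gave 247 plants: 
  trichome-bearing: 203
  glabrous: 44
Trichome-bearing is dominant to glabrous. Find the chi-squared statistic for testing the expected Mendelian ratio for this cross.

For a monohybrid cross between heterozygotes with complete dominance, the expected phenotypic ratio is 3:1.
The 3:1 ratio has 4 parts, so with N = 247 the expected counts are:
  trichome-bearing: 247 × 3/4 = 185.25
  glabrous: 247 × 1/4 = 61.75
χ² = Σ (O − E)² / E
  trichome-bearing: (203 − 185.25)² / 185.25 = 1.7007
  glabrous: (44 − 61.75)² / 61.75 = 5.1022
χ² = 1.7007 + 5.1022 = 6.8029 ≈ 6.803

6.803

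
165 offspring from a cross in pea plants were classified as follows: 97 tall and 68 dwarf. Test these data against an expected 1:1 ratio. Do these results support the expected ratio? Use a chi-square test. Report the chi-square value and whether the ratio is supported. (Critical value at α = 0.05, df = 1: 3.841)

5.097; not consistent

Total ratio parts = 2. Expected numbers out of 165:
  tall: 165 × 1/2 = 82.5
  dwarf: 165 × 1/2 = 82.5
χ² = Σ (O − E)² / E
  tall: (97 − 82.5)² / 82.5 = 2.5485
  dwarf: (68 − 82.5)² / 82.5 = 2.5485
χ² = 2.5485 + 2.5485 = 5.097
Degrees of freedom = 2 − 1 = 1; critical value at α = 0.05 is 3.841.
Since 5.097 > 3.841, we reject the null hypothesis — the data do not fit the 1:1 ratio.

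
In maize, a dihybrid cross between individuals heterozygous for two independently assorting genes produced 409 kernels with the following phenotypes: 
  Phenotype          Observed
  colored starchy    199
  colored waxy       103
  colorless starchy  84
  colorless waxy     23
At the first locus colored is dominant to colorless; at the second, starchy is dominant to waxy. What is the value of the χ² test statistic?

14.176

A dihybrid F₂ with independent assortment and complete dominance at both loci gives a 9:3:3:1 phenotypic ratio.
Expected counts for N = 409 under a 9:3:3:1 ratio (total parts = 16):
  colored starchy: 409 × 9/16 = 230.0625
  colored waxy: 409 × 3/16 = 76.6875
  colorless starchy: 409 × 3/16 = 76.6875
  colorless waxy: 409 × 1/16 = 25.5625
χ² = Σ (O − E)² / E
  colored starchy: (199 − 230.0625)² / 230.0625 = 4.1940
  colored waxy: (103 − 76.6875)² / 76.6875 = 9.0282
  colorless starchy: (84 − 76.6875)² / 76.6875 = 0.6973
  colorless waxy: (23 − 25.5625)² / 25.5625 = 0.2569
χ² = 4.1940 + 9.0282 + 0.6973 + 0.2569 = 14.1764 ≈ 14.176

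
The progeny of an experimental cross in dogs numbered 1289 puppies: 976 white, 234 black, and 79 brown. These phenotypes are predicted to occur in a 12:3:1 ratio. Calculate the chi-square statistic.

The 12:3:1 ratio has 16 parts, so with N = 1289 the expected counts are:
  white: 1289 × 12/16 = 966.75
  black: 1289 × 3/16 = 241.6875
  brown: 1289 × 1/16 = 80.5625
χ² = Σ (O − E)² / E
  white: (976 − 966.75)² / 966.75 = 0.0885
  black: (234 − 241.6875)² / 241.6875 = 0.2445
  brown: (79 − 80.5625)² / 80.5625 = 0.0303
χ² = 0.0885 + 0.2445 + 0.0303 = 0.3633 ≈ 0.363

0.363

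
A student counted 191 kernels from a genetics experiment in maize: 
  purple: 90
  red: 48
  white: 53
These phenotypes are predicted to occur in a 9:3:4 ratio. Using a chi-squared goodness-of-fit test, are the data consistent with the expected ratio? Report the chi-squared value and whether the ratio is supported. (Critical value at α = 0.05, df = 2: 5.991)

The 9:3:4 ratio has 16 parts, so with N = 191 the expected counts are:
  purple: 191 × 9/16 = 107.4375
  red: 191 × 3/16 = 35.8125
  white: 191 × 4/16 = 47.75
χ² = Σ (O − E)² / E
  purple: (90 − 107.4375)² / 107.4375 = 2.8302
  red: (48 − 35.8125)² / 35.8125 = 4.1476
  white: (53 − 47.75)² / 47.75 = 0.5772
χ² = 2.8302 + 4.1476 + 0.5772 = 7.555
Degrees of freedom = 3 − 1 = 2; critical value at α = 0.05 is 5.991.
Since 7.555 > 5.991, we reject the null hypothesis — the data do not fit the 9:3:4 ratio.

7.555; not consistent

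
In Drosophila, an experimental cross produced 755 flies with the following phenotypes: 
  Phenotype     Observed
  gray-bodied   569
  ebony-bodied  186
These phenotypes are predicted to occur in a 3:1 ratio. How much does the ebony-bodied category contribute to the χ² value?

0.040

Under the 3:1 hypothesis (Σ ratio = 4, N = 755):
  gray-bodied: 755 × 3/4 = 566.25
  ebony-bodied: 755 × 1/4 = 188.75
Contribution of ebony-bodied: (186 − 188.75)² / 188.75 = 0.0401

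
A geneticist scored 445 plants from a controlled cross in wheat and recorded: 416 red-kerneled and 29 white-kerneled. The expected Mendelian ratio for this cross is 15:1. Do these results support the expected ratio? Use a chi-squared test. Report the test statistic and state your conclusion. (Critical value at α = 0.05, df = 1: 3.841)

0.054; consistent

Total ratio parts = 16. Expected numbers out of 445:
  red-kerneled: 445 × 15/16 = 417.1875
  white-kerneled: 445 × 1/16 = 27.8125
χ² = Σ (O − E)² / E
  red-kerneled: (416 − 417.1875)² / 417.1875 = 0.0034
  white-kerneled: (29 − 27.8125)² / 27.8125 = 0.0507
χ² = 0.0034 + 0.0507 = 0.0541 ≈ 0.054
Degrees of freedom = 2 − 1 = 1; critical value at α = 0.05 is 3.841.
Since 0.054 < 3.841, we fail to reject the null hypothesis — the data are consistent with the 15:1 ratio.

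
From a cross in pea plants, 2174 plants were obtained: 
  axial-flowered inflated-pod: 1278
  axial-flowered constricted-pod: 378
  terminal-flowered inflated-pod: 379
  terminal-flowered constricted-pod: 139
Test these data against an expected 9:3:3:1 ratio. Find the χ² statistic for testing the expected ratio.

6.720

Under the 9:3:3:1 hypothesis (Σ ratio = 16, N = 2174):
  axial-flowered inflated-pod: 2174 × 9/16 = 1222.875
  axial-flowered constricted-pod: 2174 × 3/16 = 407.625
  terminal-flowered inflated-pod: 2174 × 3/16 = 407.625
  terminal-flowered constricted-pod: 2174 × 1/16 = 135.875
χ² = Σ (O − E)² / E
  axial-flowered inflated-pod: (1278 − 1222.875)² / 1222.875 = 2.4849
  axial-flowered constricted-pod: (378 − 407.625)² / 407.625 = 2.1531
  terminal-flowered inflated-pod: (379 − 407.625)² / 407.625 = 2.0102
  terminal-flowered constricted-pod: (139 − 135.875)² / 135.875 = 0.0719
χ² = 2.4849 + 2.1531 + 2.0102 + 0.0719 = 6.7201 ≈ 6.720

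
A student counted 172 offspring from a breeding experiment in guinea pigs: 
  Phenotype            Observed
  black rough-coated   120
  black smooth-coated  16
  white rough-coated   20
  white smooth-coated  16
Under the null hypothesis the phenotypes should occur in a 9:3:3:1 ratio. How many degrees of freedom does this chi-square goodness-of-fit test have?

A goodness-of-fit test with 4 phenotype classes has df = 4 − 1 = 3.

3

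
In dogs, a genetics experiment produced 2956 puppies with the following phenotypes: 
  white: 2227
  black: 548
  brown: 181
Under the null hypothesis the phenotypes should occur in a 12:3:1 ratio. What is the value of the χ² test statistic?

Total ratio parts = 16. Expected numbers out of 2956:
  white: 2956 × 12/16 = 2217
  black: 2956 × 3/16 = 554.25
  brown: 2956 × 1/16 = 184.75
χ² = Σ (O − E)² / E
  white: (2227 − 2217)² / 2217 = 0.0451
  black: (548 − 554.25)² / 554.25 = 0.0705
  brown: (181 − 184.75)² / 184.75 = 0.0761
χ² = 0.0451 + 0.0705 + 0.0761 = 0.1917 ≈ 0.192

0.192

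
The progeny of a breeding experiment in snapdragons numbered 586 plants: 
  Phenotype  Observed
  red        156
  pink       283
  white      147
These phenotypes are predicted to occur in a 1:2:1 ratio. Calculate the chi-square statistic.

Under the 1:2:1 hypothesis (Σ ratio = 4, N = 586):
  red: 586 × 1/4 = 146.5
  pink: 586 × 2/4 = 293
  white: 586 × 1/4 = 146.5
χ² = Σ (O − E)² / E
  red: (156 − 146.5)² / 146.5 = 0.6160
  pink: (283 − 293)² / 293 = 0.3413
  white: (147 − 146.5)² / 146.5 = 0.0017
χ² = 0.6160 + 0.3413 + 0.0017 = 0.959

0.959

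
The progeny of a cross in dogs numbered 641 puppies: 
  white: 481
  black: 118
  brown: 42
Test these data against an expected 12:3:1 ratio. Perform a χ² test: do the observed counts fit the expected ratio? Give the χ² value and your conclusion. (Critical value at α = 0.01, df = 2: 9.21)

0.134; consistent

Expected counts for N = 641 under a 12:3:1 ratio (total parts = 16):
  white: 641 × 12/16 = 480.75
  black: 641 × 3/16 = 120.1875
  brown: 641 × 1/16 = 40.0625
χ² = Σ (O − E)² / E
  white: (481 − 480.75)² / 480.75 = 0.0001
  black: (118 − 120.1875)² / 120.1875 = 0.0398
  brown: (42 − 40.0625)² / 40.0625 = 0.0937
χ² = 0.0001 + 0.0398 + 0.0937 = 0.1336 ≈ 0.134
Degrees of freedom = 3 − 1 = 2; critical value at α = 0.01 is 9.21.
Since 0.134 < 9.21, we fail to reject the null hypothesis — the data are consistent with the 12:3:1 ratio.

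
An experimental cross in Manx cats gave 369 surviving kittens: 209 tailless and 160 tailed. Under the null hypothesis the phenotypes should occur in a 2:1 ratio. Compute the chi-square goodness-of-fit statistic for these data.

16.695

Under the 2:1 hypothesis (Σ ratio = 3, N = 369):
  tailless: 369 × 2/3 = 246
  tailed: 369 × 1/3 = 123
χ² = Σ (O − E)² / E
  tailless: (209 − 246)² / 246 = 5.5650
  tailed: (160 − 123)² / 123 = 11.1301
χ² = 5.5650 + 11.1301 = 16.6951 ≈ 16.695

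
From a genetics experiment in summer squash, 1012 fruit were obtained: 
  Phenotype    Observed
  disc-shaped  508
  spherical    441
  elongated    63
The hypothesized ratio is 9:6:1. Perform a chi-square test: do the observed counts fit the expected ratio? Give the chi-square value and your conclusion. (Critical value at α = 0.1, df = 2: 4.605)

The 9:6:1 ratio has 16 parts, so with N = 1012 the expected counts are:
  disc-shaped: 1012 × 9/16 = 569.25
  spherical: 1012 × 6/16 = 379.5
  elongated: 1012 × 1/16 = 63.25
χ² = Σ (O − E)² / E
  disc-shaped: (508 − 569.25)² / 569.25 = 6.5904
  spherical: (441 − 379.5)² / 379.5 = 9.9664
  elongated: (63 − 63.25)² / 63.25 = 0.0010
χ² = 6.5904 + 9.9664 + 0.0010 = 16.5578 ≈ 16.558
Degrees of freedom = 3 − 1 = 2; critical value at α = 0.1 is 4.605.
Since 16.558 > 4.605, we reject the null hypothesis — the data do not fit the 9:6:1 ratio.

16.558; not consistent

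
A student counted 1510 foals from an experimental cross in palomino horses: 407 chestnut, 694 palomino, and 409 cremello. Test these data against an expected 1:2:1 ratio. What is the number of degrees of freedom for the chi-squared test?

A goodness-of-fit test with 3 phenotype classes has df = 3 − 1 = 2.

2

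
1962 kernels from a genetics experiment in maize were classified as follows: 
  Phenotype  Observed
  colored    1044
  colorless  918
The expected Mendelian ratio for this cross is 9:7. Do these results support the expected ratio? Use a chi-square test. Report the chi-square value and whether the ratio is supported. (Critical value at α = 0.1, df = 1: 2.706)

Under the 9:7 hypothesis (Σ ratio = 16, N = 1962):
  colored: 1962 × 9/16 = 1103.625
  colorless: 1962 × 7/16 = 858.375
χ² = Σ (O − E)² / E
  colored: (1044 − 1103.625)² / 1103.625 = 3.2213
  colorless: (918 − 858.375)² / 858.375 = 4.1417
χ² = 3.2213 + 4.1417 = 7.363
Degrees of freedom = 2 − 1 = 1; critical value at α = 0.1 is 2.706.
Since 7.363 > 2.706, we reject the null hypothesis — the data do not fit the 9:7 ratio.

7.363; not consistent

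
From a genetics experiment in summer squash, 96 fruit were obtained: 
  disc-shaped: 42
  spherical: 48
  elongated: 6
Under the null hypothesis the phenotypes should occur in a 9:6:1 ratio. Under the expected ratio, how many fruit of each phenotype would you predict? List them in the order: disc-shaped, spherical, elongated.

54, 36, 6

Total ratio parts = 16. Expected numbers out of 96:
  disc-shaped: 96 × 9/16 = 54
  spherical: 96 × 6/16 = 36
  elongated: 96 × 1/16 = 6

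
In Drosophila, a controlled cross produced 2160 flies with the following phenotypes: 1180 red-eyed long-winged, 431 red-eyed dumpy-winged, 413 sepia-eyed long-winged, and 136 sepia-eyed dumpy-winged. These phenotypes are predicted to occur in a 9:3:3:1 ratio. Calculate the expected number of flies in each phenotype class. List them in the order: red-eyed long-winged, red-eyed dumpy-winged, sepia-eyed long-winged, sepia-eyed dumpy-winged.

1215, 405, 405, 135

Under the 9:3:3:1 hypothesis (Σ ratio = 16, N = 2160):
  red-eyed long-winged: 2160 × 9/16 = 1215
  red-eyed dumpy-winged: 2160 × 3/16 = 405
  sepia-eyed long-winged: 2160 × 3/16 = 405
  sepia-eyed dumpy-winged: 2160 × 1/16 = 135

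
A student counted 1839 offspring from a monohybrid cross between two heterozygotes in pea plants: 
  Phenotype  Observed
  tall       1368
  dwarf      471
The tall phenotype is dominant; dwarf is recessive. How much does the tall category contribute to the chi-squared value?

For a monohybrid cross between heterozygotes with complete dominance, the expected phenotypic ratio is 3:1.
The 3:1 ratio has 4 parts, so with N = 1839 the expected counts are:
  tall: 1839 × 3/4 = 1379.25
  dwarf: 1839 × 1/4 = 459.75
Contribution of tall: (1368 − 1379.25)² / 1379.25 = 0.0918

0.092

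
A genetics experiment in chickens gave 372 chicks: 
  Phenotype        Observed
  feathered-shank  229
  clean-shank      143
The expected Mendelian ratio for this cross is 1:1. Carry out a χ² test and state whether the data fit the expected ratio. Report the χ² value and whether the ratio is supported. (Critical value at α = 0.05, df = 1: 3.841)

Total ratio parts = 2. Expected numbers out of 372:
  feathered-shank: 372 × 1/2 = 186
  clean-shank: 372 × 1/2 = 186
χ² = Σ (O − E)² / E
  feathered-shank: (229 − 186)² / 186 = 9.9409
  clean-shank: (143 − 186)² / 186 = 9.9409
χ² = 9.9409 + 9.9409 = 19.8818 ≈ 19.882
Degrees of freedom = 2 − 1 = 1; critical value at α = 0.05 is 3.841.
Since 19.882 > 3.841, we reject the null hypothesis — the data do not fit the 1:1 ratio.

19.882; not consistent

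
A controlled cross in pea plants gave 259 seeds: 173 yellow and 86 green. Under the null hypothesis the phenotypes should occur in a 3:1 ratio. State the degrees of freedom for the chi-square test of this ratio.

A goodness-of-fit test with 2 phenotype classes has df = 2 − 1 = 1.

1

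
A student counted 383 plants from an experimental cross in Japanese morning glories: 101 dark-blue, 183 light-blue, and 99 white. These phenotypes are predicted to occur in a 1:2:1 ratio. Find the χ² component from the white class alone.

0.110

Total ratio parts = 4. Expected numbers out of 383:
  dark-blue: 383 × 1/4 = 95.75
  light-blue: 383 × 2/4 = 191.5
  white: 383 × 1/4 = 95.75
Contribution of white: (99 − 95.75)² / 95.75 = 0.1103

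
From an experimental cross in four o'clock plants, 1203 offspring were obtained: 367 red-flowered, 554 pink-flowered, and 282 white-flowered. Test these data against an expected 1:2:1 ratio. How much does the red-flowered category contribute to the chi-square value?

14.594

The 1:2:1 ratio has 4 parts, so with N = 1203 the expected counts are:
  red-flowered: 1203 × 1/4 = 300.75
  pink-flowered: 1203 × 2/4 = 601.5
  white-flowered: 1203 × 1/4 = 300.75
Contribution of red-flowered: (367 − 300.75)² / 300.75 = 14.5937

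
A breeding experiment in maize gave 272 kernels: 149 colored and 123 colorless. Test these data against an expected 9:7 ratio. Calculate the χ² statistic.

The 9:7 ratio has 16 parts, so with N = 272 the expected counts are:
  colored: 272 × 9/16 = 153
  colorless: 272 × 7/16 = 119
χ² = Σ (O − E)² / E
  colored: (149 − 153)² / 153 = 0.1046
  colorless: (123 − 119)² / 119 = 0.1345
χ² = 0.1046 + 0.1345 = 0.2391 ≈ 0.239

0.239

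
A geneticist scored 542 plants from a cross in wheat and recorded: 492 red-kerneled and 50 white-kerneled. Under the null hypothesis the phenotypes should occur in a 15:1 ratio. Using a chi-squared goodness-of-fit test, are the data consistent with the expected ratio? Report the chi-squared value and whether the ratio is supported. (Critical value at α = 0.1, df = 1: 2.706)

8.187; not consistent

Total ratio parts = 16. Expected numbers out of 542:
  red-kerneled: 542 × 15/16 = 508.125
  white-kerneled: 542 × 1/16 = 33.875
χ² = Σ (O − E)² / E
  red-kerneled: (492 − 508.125)² / 508.125 = 0.5117
  white-kerneled: (50 − 33.875)² / 33.875 = 7.6757
χ² = 0.5117 + 7.6757 = 8.1874 ≈ 8.187
Degrees of freedom = 2 − 1 = 1; critical value at α = 0.1 is 2.706.
Since 8.187 > 2.706, we reject the null hypothesis — the data do not fit the 15:1 ratio.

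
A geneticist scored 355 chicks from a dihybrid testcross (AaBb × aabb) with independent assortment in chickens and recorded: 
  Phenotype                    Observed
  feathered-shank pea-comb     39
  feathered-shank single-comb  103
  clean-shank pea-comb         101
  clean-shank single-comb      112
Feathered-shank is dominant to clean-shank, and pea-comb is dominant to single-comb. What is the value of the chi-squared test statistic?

A dihybrid testcross with independent assortment gives a 1:1:1:1 ratio.
The 1:1:1:1 ratio has 4 parts, so with N = 355 the expected counts are:
  feathered-shank pea-comb: 355 × 1/4 = 88.75
  feathered-shank single-comb: 355 × 1/4 = 88.75
  clean-shank pea-comb: 355 × 1/4 = 88.75
  clean-shank single-comb: 355 × 1/4 = 88.75
χ² = Σ (O − E)² / E
  feathered-shank pea-comb: (39 − 88.75)² / 88.75 = 27.8880
  feathered-shank single-comb: (103 − 88.75)² / 88.75 = 2.2880
  clean-shank pea-comb: (101 − 88.75)² / 88.75 = 1.6908
  clean-shank single-comb: (112 − 88.75)² / 88.75 = 6.0908
χ² = 27.8880 + 2.2880 + 1.6908 + 6.0908 = 37.9576 ≈ 37.958

37.958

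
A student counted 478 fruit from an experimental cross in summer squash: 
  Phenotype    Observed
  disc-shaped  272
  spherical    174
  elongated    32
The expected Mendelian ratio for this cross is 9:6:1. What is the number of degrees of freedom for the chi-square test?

A goodness-of-fit test with 3 phenotype classes has df = 3 − 1 = 2.

2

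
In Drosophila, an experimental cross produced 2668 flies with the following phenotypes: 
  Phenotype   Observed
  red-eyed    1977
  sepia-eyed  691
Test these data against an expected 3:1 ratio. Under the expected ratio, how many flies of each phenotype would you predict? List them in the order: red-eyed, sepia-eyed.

2001, 667

The 3:1 ratio has 4 parts, so with N = 2668 the expected counts are:
  red-eyed: 2668 × 3/4 = 2001
  sepia-eyed: 2668 × 1/4 = 667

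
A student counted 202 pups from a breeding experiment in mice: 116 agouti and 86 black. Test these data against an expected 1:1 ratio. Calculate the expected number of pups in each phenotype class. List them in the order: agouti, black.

101, 101

Total ratio parts = 2. Expected numbers out of 202:
  agouti: 202 × 1/2 = 101
  black: 202 × 1/2 = 101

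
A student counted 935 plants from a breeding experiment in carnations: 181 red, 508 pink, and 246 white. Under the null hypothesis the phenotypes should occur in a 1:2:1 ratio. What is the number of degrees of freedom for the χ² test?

2

A goodness-of-fit test with 3 phenotype classes has df = 3 − 1 = 2.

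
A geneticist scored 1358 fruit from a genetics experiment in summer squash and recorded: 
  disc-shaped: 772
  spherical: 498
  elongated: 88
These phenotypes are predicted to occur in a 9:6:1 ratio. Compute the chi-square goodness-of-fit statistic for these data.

The 9:6:1 ratio has 16 parts, so with N = 1358 the expected counts are:
  disc-shaped: 1358 × 9/16 = 763.875
  spherical: 1358 × 6/16 = 509.25
  elongated: 1358 × 1/16 = 84.875
χ² = Σ (O − E)² / E
  disc-shaped: (772 − 763.875)² / 763.875 = 0.0864
  spherical: (498 − 509.25)² / 509.25 = 0.2485
  elongated: (88 − 84.875)² / 84.875 = 0.1151
χ² = 0.0864 + 0.2485 + 0.1151 = 0.450

0.450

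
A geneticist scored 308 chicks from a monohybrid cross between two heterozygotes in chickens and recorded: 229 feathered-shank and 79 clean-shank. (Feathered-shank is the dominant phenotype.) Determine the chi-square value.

0.069

For a monohybrid cross between heterozygotes with complete dominance, the expected phenotypic ratio is 3:1.
Under the 3:1 hypothesis (Σ ratio = 4, N = 308):
  feathered-shank: 308 × 3/4 = 231
  clean-shank: 308 × 1/4 = 77
χ² = Σ (O − E)² / E
  feathered-shank: (229 − 231)² / 231 = 0.0173
  clean-shank: (79 − 77)² / 77 = 0.0519
χ² = 0.0173 + 0.0519 = 0.0692 ≈ 0.069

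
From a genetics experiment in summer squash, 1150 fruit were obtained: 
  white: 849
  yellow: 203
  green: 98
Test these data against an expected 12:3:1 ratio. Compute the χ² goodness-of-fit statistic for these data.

The 12:3:1 ratio has 16 parts, so with N = 1150 the expected counts are:
  white: 1150 × 12/16 = 862.5
  yellow: 1150 × 3/16 = 215.625
  green: 1150 × 1/16 = 71.875
χ² = Σ (O − E)² / E
  white: (849 − 862.5)² / 862.5 = 0.2113
  yellow: (203 − 215.625)² / 215.625 = 0.7392
  green: (98 − 71.875)² / 71.875 = 9.4959
χ² = 0.2113 + 0.7392 + 9.4959 = 10.4464 ≈ 10.446

10.446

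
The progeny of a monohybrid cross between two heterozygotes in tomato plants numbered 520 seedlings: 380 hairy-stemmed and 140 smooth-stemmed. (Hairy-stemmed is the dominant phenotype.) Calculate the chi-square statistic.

For a monohybrid cross between heterozygotes with complete dominance, the expected phenotypic ratio is 3:1.
Total ratio parts = 4. Expected numbers out of 520:
  hairy-stemmed: 520 × 3/4 = 390
  smooth-stemmed: 520 × 1/4 = 130
χ² = Σ (O − E)² / E
  hairy-stemmed: (380 − 390)² / 390 = 0.2564
  smooth-stemmed: (140 − 130)² / 130 = 0.7692
χ² = 0.2564 + 0.7692 = 1.0256 ≈ 1.026

1.026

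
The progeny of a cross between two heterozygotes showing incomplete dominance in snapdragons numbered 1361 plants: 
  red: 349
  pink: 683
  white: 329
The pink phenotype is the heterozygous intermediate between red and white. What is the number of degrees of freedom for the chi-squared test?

2

With incomplete dominance, a heterozygote × heterozygote cross gives a 1:2:1 phenotypic ratio.
A goodness-of-fit test with 3 phenotype classes has df = 3 − 1 = 2.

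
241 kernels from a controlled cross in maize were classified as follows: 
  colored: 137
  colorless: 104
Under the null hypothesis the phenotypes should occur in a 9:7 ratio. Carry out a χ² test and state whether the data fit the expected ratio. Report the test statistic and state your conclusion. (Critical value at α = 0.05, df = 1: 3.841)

0.035; consistent

Under the 9:7 hypothesis (Σ ratio = 16, N = 241):
  colored: 241 × 9/16 = 135.5625
  colorless: 241 × 7/16 = 105.4375
χ² = Σ (O − E)² / E
  colored: (137 − 135.5625)² / 135.5625 = 0.0152
  colorless: (104 − 105.4375)² / 105.4375 = 0.0196
χ² = 0.0152 + 0.0196 = 0.0348 ≈ 0.035
Degrees of freedom = 2 − 1 = 1; critical value at α = 0.05 is 3.841.
Since 0.035 < 3.841, we fail to reject the null hypothesis — the data are consistent with the 9:7 ratio.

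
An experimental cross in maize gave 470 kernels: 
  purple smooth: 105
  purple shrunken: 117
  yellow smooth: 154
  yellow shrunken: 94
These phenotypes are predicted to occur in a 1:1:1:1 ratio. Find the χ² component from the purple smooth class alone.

Total ratio parts = 4. Expected numbers out of 470:
  purple smooth: 470 × 1/4 = 117.5
  purple shrunken: 470 × 1/4 = 117.5
  yellow smooth: 470 × 1/4 = 117.5
  yellow shrunken: 470 × 1/4 = 117.5
Contribution of purple smooth: (105 − 117.5)² / 117.5 = 1.3298

1.330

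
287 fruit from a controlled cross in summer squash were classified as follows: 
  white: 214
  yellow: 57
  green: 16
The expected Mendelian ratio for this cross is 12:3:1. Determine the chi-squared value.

Under the 12:3:1 hypothesis (Σ ratio = 16, N = 287):
  white: 287 × 12/16 = 215.25
  yellow: 287 × 3/16 = 53.8125
  green: 287 × 1/16 = 17.9375
χ² = Σ (O − E)² / E
  white: (214 − 215.25)² / 215.25 = 0.0073
  yellow: (57 − 53.8125)² / 53.8125 = 0.1888
  green: (16 − 17.9375)² / 17.9375 = 0.2093
χ² = 0.0073 + 0.1888 + 0.2093 = 0.4054 ≈ 0.405

0.405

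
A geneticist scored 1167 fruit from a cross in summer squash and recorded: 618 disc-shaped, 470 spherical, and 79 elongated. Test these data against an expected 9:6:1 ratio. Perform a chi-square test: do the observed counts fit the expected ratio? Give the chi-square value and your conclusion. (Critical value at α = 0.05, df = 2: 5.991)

Expected counts for N = 1167 under a 9:6:1 ratio (total parts = 16):
  disc-shaped: 1167 × 9/16 = 656.4375
  spherical: 1167 × 6/16 = 437.625
  elongated: 1167 × 1/16 = 72.9375
χ² = Σ (O − E)² / E
  disc-shaped: (618 − 656.4375)² / 656.4375 = 2.2507
  spherical: (470 − 437.625)² / 437.625 = 2.3951
  elongated: (79 − 72.9375)² / 72.9375 = 0.5039
χ² = 2.2507 + 2.3951 + 0.5039 = 5.1497 ≈ 5.150
Degrees of freedom = 3 − 1 = 2; critical value at α = 0.05 is 5.991.
Since 5.150 < 5.991, we fail to reject the null hypothesis — the data are consistent with the 9:6:1 ratio.

5.150; consistent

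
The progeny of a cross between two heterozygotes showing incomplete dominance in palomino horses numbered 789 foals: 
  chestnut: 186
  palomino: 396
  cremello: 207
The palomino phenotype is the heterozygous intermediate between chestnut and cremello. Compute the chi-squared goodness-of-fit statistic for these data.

1.129

With incomplete dominance, a heterozygote × heterozygote cross gives a 1:2:1 phenotypic ratio.
Total ratio parts = 4. Expected numbers out of 789:
  chestnut: 789 × 1/4 = 197.25
  palomino: 789 × 2/4 = 394.5
  cremello: 789 × 1/4 = 197.25
χ² = Σ (O − E)² / E
  chestnut: (186 − 197.25)² / 197.25 = 0.6416
  palomino: (396 − 394.5)² / 394.5 = 0.0057
  cremello: (207 − 197.25)² / 197.25 = 0.4819
χ² = 0.6416 + 0.0057 + 0.4819 = 1.1292 ≈ 1.129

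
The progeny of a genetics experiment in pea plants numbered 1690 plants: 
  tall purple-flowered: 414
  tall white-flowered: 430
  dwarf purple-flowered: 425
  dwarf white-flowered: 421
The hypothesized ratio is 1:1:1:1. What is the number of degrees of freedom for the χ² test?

3

A goodness-of-fit test with 4 phenotype classes has df = 4 − 1 = 3.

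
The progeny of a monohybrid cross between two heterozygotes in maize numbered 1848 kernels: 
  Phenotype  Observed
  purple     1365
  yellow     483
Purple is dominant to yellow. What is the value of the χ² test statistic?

For a monohybrid cross between heterozygotes with complete dominance, the expected phenotypic ratio is 3:1.
Total ratio parts = 4. Expected numbers out of 1848:
  purple: 1848 × 3/4 = 1386
  yellow: 1848 × 1/4 = 462
χ² = Σ (O − E)² / E
  purple: (1365 − 1386)² / 1386 = 0.3182
  yellow: (483 − 462)² / 462 = 0.9545
χ² = 0.3182 + 0.9545 = 1.2727 ≈ 1.273

1.273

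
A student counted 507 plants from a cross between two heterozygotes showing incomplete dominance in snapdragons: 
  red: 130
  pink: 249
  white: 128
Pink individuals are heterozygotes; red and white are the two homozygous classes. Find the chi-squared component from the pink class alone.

With incomplete dominance, a heterozygote × heterozygote cross gives a 1:2:1 phenotypic ratio.
Expected counts for N = 507 under a 1:2:1 ratio (total parts = 4):
  red: 507 × 1/4 = 126.75
  pink: 507 × 2/4 = 253.5
  white: 507 × 1/4 = 126.75
Contribution of pink: (249 − 253.5)² / 253.5 = 0.0799

0.080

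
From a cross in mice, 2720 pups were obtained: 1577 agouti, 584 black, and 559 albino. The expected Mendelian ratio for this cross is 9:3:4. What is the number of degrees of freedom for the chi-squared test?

A goodness-of-fit test with 3 phenotype classes has df = 3 − 1 = 2.

2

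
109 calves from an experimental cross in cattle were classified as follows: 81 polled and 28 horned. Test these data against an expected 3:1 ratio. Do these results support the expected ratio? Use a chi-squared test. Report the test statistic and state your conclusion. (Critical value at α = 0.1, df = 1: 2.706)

0.028; consistent

Expected counts for N = 109 under a 3:1 ratio (total parts = 4):
  polled: 109 × 3/4 = 81.75
  horned: 109 × 1/4 = 27.25
χ² = Σ (O − E)² / E
  polled: (81 − 81.75)² / 81.75 = 0.0069
  horned: (28 − 27.25)² / 27.25 = 0.0206
χ² = 0.0069 + 0.0206 = 0.0275 ≈ 0.028
Degrees of freedom = 2 − 1 = 1; critical value at α = 0.1 is 2.706.
Since 0.028 < 2.706, we fail to reject the null hypothesis — the data are consistent with the 3:1 ratio.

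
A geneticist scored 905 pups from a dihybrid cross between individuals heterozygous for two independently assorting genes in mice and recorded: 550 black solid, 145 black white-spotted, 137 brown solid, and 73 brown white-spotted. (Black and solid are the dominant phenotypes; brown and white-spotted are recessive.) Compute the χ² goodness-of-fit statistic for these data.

A dihybrid F₂ with independent assortment and complete dominance at both loci gives a 9:3:3:1 phenotypic ratio.
The 9:3:3:1 ratio has 16 parts, so with N = 905 the expected counts are:
  black solid: 905 × 9/16 = 509.0625
  black white-spotted: 905 × 3/16 = 169.6875
  brown solid: 905 × 3/16 = 169.6875
  brown white-spotted: 905 × 1/16 = 56.5625
χ² = Σ (O − E)² / E
  black solid: (550 − 509.0625)² / 509.0625 = 3.2921
  black white-spotted: (145 − 169.6875)² / 169.6875 = 3.5917
  brown solid: (137 − 169.6875)² / 169.6875 = 6.2967
  brown white-spotted: (73 − 56.5625)² / 56.5625 = 4.7769
χ² = 3.2921 + 3.5917 + 6.2967 + 4.7769 = 17.9574 ≈ 17.957

17.957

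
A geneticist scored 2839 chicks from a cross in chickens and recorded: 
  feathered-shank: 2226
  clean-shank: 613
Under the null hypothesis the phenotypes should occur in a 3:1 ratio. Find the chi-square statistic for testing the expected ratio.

17.585

Expected counts for N = 2839 under a 3:1 ratio (total parts = 4):
  feathered-shank: 2839 × 3/4 = 2129.25
  clean-shank: 2839 × 1/4 = 709.75
χ² = Σ (O − E)² / E
  feathered-shank: (2226 − 2129.25)² / 2129.25 = 4.3962
  clean-shank: (613 − 709.75)² / 709.75 = 13.1885
χ² = 4.3962 + 13.1885 = 17.5847 ≈ 17.585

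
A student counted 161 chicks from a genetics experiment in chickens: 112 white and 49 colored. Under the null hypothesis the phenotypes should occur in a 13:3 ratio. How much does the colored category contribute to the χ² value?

11.724

Total ratio parts = 16. Expected numbers out of 161:
  white: 161 × 13/16 = 130.8125
  colored: 161 × 3/16 = 30.1875
Contribution of colored: (49 − 30.1875)² / 30.1875 = 11.7237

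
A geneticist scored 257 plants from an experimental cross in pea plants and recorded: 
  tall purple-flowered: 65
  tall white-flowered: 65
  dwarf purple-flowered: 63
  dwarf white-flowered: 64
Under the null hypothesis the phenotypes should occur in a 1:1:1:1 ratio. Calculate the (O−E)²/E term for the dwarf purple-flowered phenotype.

Total ratio parts = 4. Expected numbers out of 257:
  tall purple-flowered: 257 × 1/4 = 64.25
  tall white-flowered: 257 × 1/4 = 64.25
  dwarf purple-flowered: 257 × 1/4 = 64.25
  dwarf white-flowered: 257 × 1/4 = 64.25
Contribution of dwarf purple-flowered: (63 − 64.25)² / 64.25 = 0.0243

0.024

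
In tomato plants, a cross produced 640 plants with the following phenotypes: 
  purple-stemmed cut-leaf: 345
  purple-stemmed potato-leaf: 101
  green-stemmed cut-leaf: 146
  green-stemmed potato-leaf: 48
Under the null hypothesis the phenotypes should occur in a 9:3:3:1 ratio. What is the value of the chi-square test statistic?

Expected counts for N = 640 under a 9:3:3:1 ratio (total parts = 16):
  purple-stemmed cut-leaf: 640 × 9/16 = 360
  purple-stemmed potato-leaf: 640 × 3/16 = 120
  green-stemmed cut-leaf: 640 × 3/16 = 120
  green-stemmed potato-leaf: 640 × 1/16 = 40
χ² = Σ (O − E)² / E
  purple-stemmed cut-leaf: (345 − 360)² / 360 = 0.6250
  purple-stemmed potato-leaf: (101 − 120)² / 120 = 3.0083
  green-stemmed cut-leaf: (146 − 120)² / 120 = 5.6333
  green-stemmed potato-leaf: (48 − 40)² / 40 = 1.6000
χ² = 0.6250 + 3.0083 + 5.6333 + 1.6000 = 10.8666 ≈ 10.867

10.867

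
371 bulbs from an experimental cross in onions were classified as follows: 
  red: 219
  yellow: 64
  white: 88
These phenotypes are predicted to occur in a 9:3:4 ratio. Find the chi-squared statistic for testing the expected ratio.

Under the 9:3:4 hypothesis (Σ ratio = 16, N = 371):
  red: 371 × 9/16 = 208.6875
  yellow: 371 × 3/16 = 69.5625
  white: 371 × 4/16 = 92.75
χ² = Σ (O − E)² / E
  red: (219 − 208.6875)² / 208.6875 = 0.5096
  yellow: (64 − 69.5625)² / 69.5625 = 0.4448
  white: (88 − 92.75)² / 92.75 = 0.2433
χ² = 0.5096 + 0.4448 + 0.2433 = 1.1977 ≈ 1.198

1.198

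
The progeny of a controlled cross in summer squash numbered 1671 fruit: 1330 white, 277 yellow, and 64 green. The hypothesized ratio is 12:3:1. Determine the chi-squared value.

24.566

Under the 12:3:1 hypothesis (Σ ratio = 16, N = 1671):
  white: 1671 × 12/16 = 1253.25
  yellow: 1671 × 3/16 = 313.3125
  green: 1671 × 1/16 = 104.4375
χ² = Σ (O − E)² / E
  white: (1330 − 1253.25)² / 1253.25 = 4.7002
  yellow: (277 − 313.3125)² / 313.3125 = 4.2086
  green: (64 − 104.4375)² / 104.4375 = 15.6571
χ² = 4.7002 + 4.2086 + 15.6571 = 24.5659 ≈ 24.566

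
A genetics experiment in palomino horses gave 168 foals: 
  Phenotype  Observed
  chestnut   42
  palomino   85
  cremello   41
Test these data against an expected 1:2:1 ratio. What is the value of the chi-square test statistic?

Under the 1:2:1 hypothesis (Σ ratio = 4, N = 168):
  chestnut: 168 × 1/4 = 42
  palomino: 168 × 2/4 = 84
  cremello: 168 × 1/4 = 42
χ² = Σ (O − E)² / E
  chestnut: (42 − 42)² / 42 = 0.0000
  palomino: (85 − 84)² / 84 = 0.0119
  cremello: (41 − 42)² / 42 = 0.0238
χ² = 0.0000 + 0.0119 + 0.0238 = 0.0357 ≈ 0.036

0.036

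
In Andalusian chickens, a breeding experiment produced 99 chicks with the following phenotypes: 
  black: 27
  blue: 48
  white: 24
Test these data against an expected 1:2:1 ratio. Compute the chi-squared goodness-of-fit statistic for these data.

The 1:2:1 ratio has 4 parts, so with N = 99 the expected counts are:
  black: 99 × 1/4 = 24.75
  blue: 99 × 2/4 = 49.5
  white: 99 × 1/4 = 24.75
χ² = Σ (O − E)² / E
  black: (27 − 24.75)² / 24.75 = 0.2045
  blue: (48 − 49.5)² / 49.5 = 0.0455
  white: (24 − 24.75)² / 24.75 = 0.0227
χ² = 0.2045 + 0.0455 + 0.0227 = 0.2727 ≈ 0.273

0.273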